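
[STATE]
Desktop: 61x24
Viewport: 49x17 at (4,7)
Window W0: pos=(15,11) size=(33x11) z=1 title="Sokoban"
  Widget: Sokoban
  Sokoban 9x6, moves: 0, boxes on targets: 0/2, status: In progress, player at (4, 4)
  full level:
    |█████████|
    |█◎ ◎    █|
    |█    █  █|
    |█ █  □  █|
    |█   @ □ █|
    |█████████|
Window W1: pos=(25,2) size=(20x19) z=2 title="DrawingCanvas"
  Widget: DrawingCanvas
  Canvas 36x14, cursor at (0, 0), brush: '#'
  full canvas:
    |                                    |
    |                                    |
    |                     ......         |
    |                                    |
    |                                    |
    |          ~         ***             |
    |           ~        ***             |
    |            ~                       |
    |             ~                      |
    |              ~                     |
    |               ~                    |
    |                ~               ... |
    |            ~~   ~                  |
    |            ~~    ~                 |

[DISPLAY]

                     ┃                  ┃        
                     ┃                  ┃        
                     ┃                  ┃        
                     ┃          ~       ┃        
           ┏━━━━━━━━━┃           ~      ┃━━┓     
           ┃ Sokoban ┃            ~     ┃  ┃     
           ┠─────────┃             ~    ┃──┨     
           ┃█████████┃              ~   ┃  ┃     
           ┃█◎ ◎    █┃               ~  ┃  ┃     
           ┃█    █  █┃                ~ ┃  ┃     
           ┃█ █  □  █┃            ~~   ~┃  ┃     
           ┃█   @ □ █┃            ~~    ┃  ┃     
           ┃█████████┃                  ┃  ┃     
           ┃Moves: 0 ┗━━━━━━━━━━━━━━━━━━┛  ┃     
           ┗━━━━━━━━━━━━━━━━━━━━━━━━━━━━━━━┛     
                                                 
                                                 


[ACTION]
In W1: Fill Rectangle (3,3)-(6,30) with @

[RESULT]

                     ┃                  ┃        
                     ┃   @@@@@@@@@@@@@@@┃        
                     ┃   @@@@@@@@@@@@@@@┃        
                     ┃   @@@@@@@@@@@@@@@┃        
           ┏━━━━━━━━━┃   @@@@@@@@@@@@@@@┃━━┓     
           ┃ Sokoban ┃            ~     ┃  ┃     
           ┠─────────┃             ~    ┃──┨     
           ┃█████████┃              ~   ┃  ┃     
           ┃█◎ ◎    █┃               ~  ┃  ┃     
           ┃█    █  █┃                ~ ┃  ┃     
           ┃█ █  □  █┃            ~~   ~┃  ┃     
           ┃█   @ □ █┃            ~~    ┃  ┃     
           ┃█████████┃                  ┃  ┃     
           ┃Moves: 0 ┗━━━━━━━━━━━━━━━━━━┛  ┃     
           ┗━━━━━━━━━━━━━━━━━━━━━━━━━━━━━━━┛     
                                                 
                                                 


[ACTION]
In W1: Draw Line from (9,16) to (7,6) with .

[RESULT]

                     ┃                  ┃        
                     ┃   @@@@@@@@@@@@@@@┃        
                     ┃   @@@@@@@@@@@@@@@┃        
                     ┃   @@@@@@@@@@@@@@@┃        
           ┏━━━━━━━━━┃   @@@@@@@@@@@@@@@┃━━┓     
           ┃ Sokoban ┃      ...   ~     ┃  ┃     
           ┠─────────┃         .....    ┃──┨     
           ┃█████████┃              ... ┃  ┃     
           ┃█◎ ◎    █┃               ~  ┃  ┃     
           ┃█    █  █┃                ~ ┃  ┃     
           ┃█ █  □  █┃            ~~   ~┃  ┃     
           ┃█   @ □ █┃            ~~    ┃  ┃     
           ┃█████████┃                  ┃  ┃     
           ┃Moves: 0 ┗━━━━━━━━━━━━━━━━━━┛  ┃     
           ┗━━━━━━━━━━━━━━━━━━━━━━━━━━━━━━━┛     
                                                 
                                                 


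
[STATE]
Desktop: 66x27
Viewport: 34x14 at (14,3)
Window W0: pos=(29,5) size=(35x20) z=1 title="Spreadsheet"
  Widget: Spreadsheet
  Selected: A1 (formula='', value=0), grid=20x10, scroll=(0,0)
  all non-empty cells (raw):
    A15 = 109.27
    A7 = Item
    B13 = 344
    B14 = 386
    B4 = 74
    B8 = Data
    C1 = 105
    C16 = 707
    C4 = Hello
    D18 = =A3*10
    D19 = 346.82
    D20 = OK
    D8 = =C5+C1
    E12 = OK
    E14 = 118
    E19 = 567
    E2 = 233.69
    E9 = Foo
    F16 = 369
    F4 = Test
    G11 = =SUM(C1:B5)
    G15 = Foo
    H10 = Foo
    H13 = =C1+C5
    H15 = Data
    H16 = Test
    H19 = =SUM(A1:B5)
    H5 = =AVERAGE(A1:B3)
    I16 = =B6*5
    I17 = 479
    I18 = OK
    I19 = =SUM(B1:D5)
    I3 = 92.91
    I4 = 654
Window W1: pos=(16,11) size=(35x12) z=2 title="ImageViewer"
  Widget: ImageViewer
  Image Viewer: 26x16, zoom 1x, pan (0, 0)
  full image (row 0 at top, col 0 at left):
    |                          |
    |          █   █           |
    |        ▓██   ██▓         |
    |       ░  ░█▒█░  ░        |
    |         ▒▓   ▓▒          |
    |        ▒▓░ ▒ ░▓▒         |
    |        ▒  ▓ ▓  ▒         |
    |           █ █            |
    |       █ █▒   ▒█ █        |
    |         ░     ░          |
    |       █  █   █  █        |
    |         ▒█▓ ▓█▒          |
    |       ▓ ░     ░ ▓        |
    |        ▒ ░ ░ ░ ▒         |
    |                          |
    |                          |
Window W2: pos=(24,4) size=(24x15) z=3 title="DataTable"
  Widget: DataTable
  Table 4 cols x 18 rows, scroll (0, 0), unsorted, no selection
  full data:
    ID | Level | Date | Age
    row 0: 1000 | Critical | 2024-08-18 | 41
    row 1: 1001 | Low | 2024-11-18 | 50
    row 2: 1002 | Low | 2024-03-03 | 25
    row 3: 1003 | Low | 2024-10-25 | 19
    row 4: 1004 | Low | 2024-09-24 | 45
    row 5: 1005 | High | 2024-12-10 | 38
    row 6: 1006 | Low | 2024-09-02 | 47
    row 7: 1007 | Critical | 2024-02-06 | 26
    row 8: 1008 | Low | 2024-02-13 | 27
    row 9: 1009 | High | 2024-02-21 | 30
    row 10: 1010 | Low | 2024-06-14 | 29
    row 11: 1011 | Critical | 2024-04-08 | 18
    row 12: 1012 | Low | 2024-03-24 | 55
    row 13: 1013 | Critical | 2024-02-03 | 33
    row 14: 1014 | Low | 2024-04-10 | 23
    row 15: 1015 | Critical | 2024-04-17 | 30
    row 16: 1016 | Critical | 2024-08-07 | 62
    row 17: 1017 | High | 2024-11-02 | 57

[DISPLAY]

                                  
          ┏━━━━━━━━━━━━━━━━━━━━━━┓
          ┃ DataTable            ┃
          ┠──────────────────────┨
          ┃ID  │Level   │Date    ┃
          ┃────┼────────┼────────┃
          ┃1000│Critical│2024-08-┃
          ┃1001│Low     │2024-11-┃
  ┏━━━━━━━┃1002│Low     │2024-03-┃
  ┃ ImageV┃1003│Low     │2024-10-┃
  ┠───────┃1004│Low     │2024-09-┃
  ┃       ┃1005│High    │2024-12-┃
  ┃       ┃1006│Low     │2024-09-┃
  ┃       ┃1007│Critical│2024-02-┃


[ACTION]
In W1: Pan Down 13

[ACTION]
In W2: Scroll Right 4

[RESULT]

                                  
          ┏━━━━━━━━━━━━━━━━━━━━━━┓
          ┃ DataTable            ┃
          ┠──────────────────────┨
          ┃│Level   │Date      │A┃
          ┃┼────────┼──────────┼─┃
          ┃│Critical│2024-08-18│4┃
          ┃│Low     │2024-11-18│5┃
  ┏━━━━━━━┃│Low     │2024-03-03│2┃
  ┃ ImageV┃│Low     │2024-10-25│1┃
  ┠───────┃│Low     │2024-09-24│4┃
  ┃       ┃│High    │2024-12-10│3┃
  ┃       ┃│Low     │2024-09-02│4┃
  ┃       ┃│Critical│2024-02-06│2┃


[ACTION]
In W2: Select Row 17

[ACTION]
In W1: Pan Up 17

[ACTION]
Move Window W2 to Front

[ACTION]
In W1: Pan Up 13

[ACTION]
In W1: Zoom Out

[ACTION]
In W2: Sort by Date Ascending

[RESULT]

                                  
          ┏━━━━━━━━━━━━━━━━━━━━━━┓
          ┃ DataTable            ┃
          ┠──────────────────────┨
          ┃│Level   │Date     ▲│A┃
          ┃┼────────┼──────────┼─┃
          ┃│Critical│2024-02-03│3┃
          ┃│Critical│2024-02-06│2┃
  ┏━━━━━━━┃│Low     │2024-02-13│2┃
  ┃ ImageV┃│High    │2024-02-21│3┃
  ┠───────┃│Low     │2024-03-03│2┃
  ┃       ┃│Low     │2024-03-24│5┃
  ┃       ┃│Critical│2024-04-08│1┃
  ┃       ┃│Low     │2024-04-10│2┃


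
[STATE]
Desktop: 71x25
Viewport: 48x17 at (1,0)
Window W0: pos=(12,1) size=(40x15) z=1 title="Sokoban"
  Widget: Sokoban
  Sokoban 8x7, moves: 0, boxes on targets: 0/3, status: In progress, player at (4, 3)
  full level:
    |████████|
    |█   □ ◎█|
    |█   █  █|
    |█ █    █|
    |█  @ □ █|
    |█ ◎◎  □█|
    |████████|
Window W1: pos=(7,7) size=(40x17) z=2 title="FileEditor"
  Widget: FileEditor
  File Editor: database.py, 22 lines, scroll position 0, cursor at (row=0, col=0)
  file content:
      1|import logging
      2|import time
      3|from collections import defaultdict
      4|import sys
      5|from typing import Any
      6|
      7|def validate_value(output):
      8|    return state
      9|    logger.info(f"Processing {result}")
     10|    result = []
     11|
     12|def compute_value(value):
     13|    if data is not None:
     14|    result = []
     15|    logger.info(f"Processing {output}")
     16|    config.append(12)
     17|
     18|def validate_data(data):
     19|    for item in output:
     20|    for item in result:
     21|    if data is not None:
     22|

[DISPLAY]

                                                
           ┏━━━━━━━━━━━━━━━━━━━━━━━━━━━━━━━━━━━━
           ┃ Sokoban                            
           ┠────────────────────────────────────
           ┃████████                            
           ┃█   □ ◎█                            
           ┃█   █  █                            
      ┏━━━━━━━━━━━━━━━━━━━━━━━━━━━━━━━━━━━━━━┓  
      ┃ FileEditor                           ┃  
      ┠──────────────────────────────────────┨  
      ┃█mport logging                       ▲┃  
      ┃import time                          █┃  
      ┃from collections import defaultdict  ░┃  
      ┃import sys                           ░┃  
      ┃from typing import Any               ░┃  
      ┃                                     ░┃━━
      ┃def validate_value(output):          ░┃  


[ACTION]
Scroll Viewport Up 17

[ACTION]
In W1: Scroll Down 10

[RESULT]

                                                
           ┏━━━━━━━━━━━━━━━━━━━━━━━━━━━━━━━━━━━━
           ┃ Sokoban                            
           ┠────────────────────────────────────
           ┃████████                            
           ┃█   □ ◎█                            
           ┃█   █  █                            
      ┏━━━━━━━━━━━━━━━━━━━━━━━━━━━━━━━━━━━━━━┓  
      ┃ FileEditor                           ┃  
      ┠──────────────────────────────────────┨  
      ┃    result = []                      ▲┃  
      ┃                                     ░┃  
      ┃def compute_value(value):            ░┃  
      ┃    if data is not None:             ░┃  
      ┃    result = []                      ░┃  
      ┃    logger.info(f"Processing {output}░┃━━
      ┃    config.append(12)                ░┃  


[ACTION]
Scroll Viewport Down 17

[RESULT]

      ┃ FileEditor                           ┃  
      ┠──────────────────────────────────────┨  
      ┃    result = []                      ▲┃  
      ┃                                     ░┃  
      ┃def compute_value(value):            ░┃  
      ┃    if data is not None:             ░┃  
      ┃    result = []                      ░┃  
      ┃    logger.info(f"Processing {output}░┃━━
      ┃    config.append(12)                ░┃  
      ┃                                     ░┃  
      ┃def validate_data(data):             ░┃  
      ┃    for item in output:              ░┃  
      ┃    for item in result:              ░┃  
      ┃    if data is not None:             █┃  
      ┃                                     ▼┃  
      ┗━━━━━━━━━━━━━━━━━━━━━━━━━━━━━━━━━━━━━━┛  
                                                


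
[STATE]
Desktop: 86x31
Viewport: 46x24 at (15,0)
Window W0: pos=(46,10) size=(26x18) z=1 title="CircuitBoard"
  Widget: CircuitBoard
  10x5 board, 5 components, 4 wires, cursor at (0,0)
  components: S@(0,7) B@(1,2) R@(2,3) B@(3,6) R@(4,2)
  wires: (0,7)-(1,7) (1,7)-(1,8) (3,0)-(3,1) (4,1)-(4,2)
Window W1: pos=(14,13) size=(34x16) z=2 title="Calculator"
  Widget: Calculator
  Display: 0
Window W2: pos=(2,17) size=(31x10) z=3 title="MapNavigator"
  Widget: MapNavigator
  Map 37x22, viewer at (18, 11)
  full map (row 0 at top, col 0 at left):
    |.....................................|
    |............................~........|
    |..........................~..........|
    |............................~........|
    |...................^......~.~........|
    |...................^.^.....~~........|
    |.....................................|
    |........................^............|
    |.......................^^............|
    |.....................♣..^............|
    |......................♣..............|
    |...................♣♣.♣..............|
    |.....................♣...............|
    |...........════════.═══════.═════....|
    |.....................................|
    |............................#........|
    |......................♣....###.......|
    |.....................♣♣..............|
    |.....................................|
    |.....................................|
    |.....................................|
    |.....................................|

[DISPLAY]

                                              
                                              
                                              
                                              
                                              
                                              
                                              
                                              
                                              
                                              
                               ┏━━━━━━━━━━━━━━
                               ┃ CircuitBoard 
                               ┠──────────────
━━━━━━━━━━━━━━━━━━━━━━━━━━━━━━━━┓  0 1 2 3 4 5
 Calculator                     ┃  [.]        
────────────────────────────────┨             
                               0┃           B 
━━━━━━━━━━━━━━━━━┓              ┃             
r                ┃              ┃             
─────────────────┨              ┃             
.......^^........┃              ┃   · ─ ·     
.....♣..^........┃              ┃             
......♣..........┃              ┃       · ─ R 
..@♣♣.♣..........┃              ┃ursor: (0,0) 


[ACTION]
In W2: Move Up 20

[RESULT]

                                              
                                              
                                              
                                              
                                              
                                              
                                              
                                              
                                              
                                              
                               ┏━━━━━━━━━━━━━━
                               ┃ CircuitBoard 
                               ┠──────────────
━━━━━━━━━━━━━━━━━━━━━━━━━━━━━━━━┓  0 1 2 3 4 5
 Calculator                     ┃  [.]        
────────────────────────────────┨             
                               0┃           B 
━━━━━━━━━━━━━━━━━┓              ┃             
r                ┃              ┃             
─────────────────┨              ┃             
                 ┃              ┃   · ─ ·     
                 ┃              ┃             
                 ┃              ┃       · ─ R 
..@..............┃              ┃ursor: (0,0) 


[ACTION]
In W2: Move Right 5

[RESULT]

                                              
                                              
                                              
                                              
                                              
                                              
                                              
                                              
                                              
                                              
                               ┏━━━━━━━━━━━━━━
                               ┃ CircuitBoard 
                               ┠──────────────
━━━━━━━━━━━━━━━━━━━━━━━━━━━━━━━━┓  0 1 2 3 4 5
 Calculator                     ┃  [.]        
────────────────────────────────┨             
                               0┃           B 
━━━━━━━━━━━━━━━━━┓              ┃             
r                ┃              ┃             
─────────────────┨              ┃             
                 ┃              ┃   · ─ ·     
                 ┃              ┃             
                 ┃              ┃       · ─ R 
..@............. ┃              ┃ursor: (0,0) 


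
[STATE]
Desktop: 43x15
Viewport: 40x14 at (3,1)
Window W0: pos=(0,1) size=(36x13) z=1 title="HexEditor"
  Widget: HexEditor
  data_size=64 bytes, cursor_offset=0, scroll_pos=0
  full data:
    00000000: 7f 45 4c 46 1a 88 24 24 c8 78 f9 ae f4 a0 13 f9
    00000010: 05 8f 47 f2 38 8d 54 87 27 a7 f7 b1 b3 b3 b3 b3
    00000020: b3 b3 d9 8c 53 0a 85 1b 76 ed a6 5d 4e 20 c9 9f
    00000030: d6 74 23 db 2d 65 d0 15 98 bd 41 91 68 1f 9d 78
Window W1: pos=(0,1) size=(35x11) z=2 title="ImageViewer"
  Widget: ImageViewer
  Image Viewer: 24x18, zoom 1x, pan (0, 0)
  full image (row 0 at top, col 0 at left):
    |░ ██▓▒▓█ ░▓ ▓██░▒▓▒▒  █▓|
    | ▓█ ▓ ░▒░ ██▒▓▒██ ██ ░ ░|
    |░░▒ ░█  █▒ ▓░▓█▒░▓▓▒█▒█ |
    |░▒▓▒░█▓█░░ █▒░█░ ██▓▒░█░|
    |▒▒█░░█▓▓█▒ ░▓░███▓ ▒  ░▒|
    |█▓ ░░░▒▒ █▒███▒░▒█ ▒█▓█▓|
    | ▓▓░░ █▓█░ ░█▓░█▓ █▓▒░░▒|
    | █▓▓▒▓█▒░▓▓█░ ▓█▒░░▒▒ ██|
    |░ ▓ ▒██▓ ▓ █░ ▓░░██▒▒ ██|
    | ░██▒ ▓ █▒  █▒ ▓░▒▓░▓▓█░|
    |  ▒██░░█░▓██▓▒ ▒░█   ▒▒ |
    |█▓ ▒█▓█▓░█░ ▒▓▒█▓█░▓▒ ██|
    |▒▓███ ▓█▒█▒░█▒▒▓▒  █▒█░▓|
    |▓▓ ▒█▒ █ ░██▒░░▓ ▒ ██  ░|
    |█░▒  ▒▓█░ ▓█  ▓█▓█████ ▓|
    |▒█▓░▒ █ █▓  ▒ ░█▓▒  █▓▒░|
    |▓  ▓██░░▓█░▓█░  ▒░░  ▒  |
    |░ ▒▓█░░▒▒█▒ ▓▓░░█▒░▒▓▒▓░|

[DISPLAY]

━━━━━━━━━━━━━━━━━━━━━━━━━━━━━━━┓┓       
mageViewer                     ┃┃       
───────────────────────────────┨┨       
██▓▒▓█ ░▓ ▓██░▒▓▒▒  █▓         ┃┃       
█ ▓ ░▒░ ██▒▓▒██ ██ ░ ░         ┃┃       
▒ ░█  █▒ ▓░▓█▒░▓▓▒█▒█          ┃┃       
▓▒░█▓█░░ █▒░█░ ██▓▒░█░         ┃┃       
█░░█▓▓█▒ ░▓░███▓ ▒  ░▒         ┃┃       
 ░░░▒▒ █▒███▒░▒█ ▒█▓█▓         ┃┃       
▓░░ █▓█░ ░█▓░█▓ █▓▒░░▒         ┃┃       
━━━━━━━━━━━━━━━━━━━━━━━━━━━━━━━┛┃       
                                ┃       
━━━━━━━━━━━━━━━━━━━━━━━━━━━━━━━━┛       
                                        


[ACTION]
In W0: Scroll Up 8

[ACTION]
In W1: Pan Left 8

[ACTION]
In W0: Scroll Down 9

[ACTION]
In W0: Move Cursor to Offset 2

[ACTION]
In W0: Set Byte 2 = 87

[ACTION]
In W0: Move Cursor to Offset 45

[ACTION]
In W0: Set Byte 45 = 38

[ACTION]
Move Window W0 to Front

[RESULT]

━━━━━━━━━━━━━━━━━━━━━━━━━━━━━━━━┓       
exEditor                        ┃       
────────────────────────────────┨       
000030  d6 74 23 db 2d 65 d0 15 ┃       
                                ┃       
                                ┃       
                                ┃       
                                ┃       
                                ┃       
                                ┃       
                                ┃       
                                ┃       
━━━━━━━━━━━━━━━━━━━━━━━━━━━━━━━━┛       
                                        


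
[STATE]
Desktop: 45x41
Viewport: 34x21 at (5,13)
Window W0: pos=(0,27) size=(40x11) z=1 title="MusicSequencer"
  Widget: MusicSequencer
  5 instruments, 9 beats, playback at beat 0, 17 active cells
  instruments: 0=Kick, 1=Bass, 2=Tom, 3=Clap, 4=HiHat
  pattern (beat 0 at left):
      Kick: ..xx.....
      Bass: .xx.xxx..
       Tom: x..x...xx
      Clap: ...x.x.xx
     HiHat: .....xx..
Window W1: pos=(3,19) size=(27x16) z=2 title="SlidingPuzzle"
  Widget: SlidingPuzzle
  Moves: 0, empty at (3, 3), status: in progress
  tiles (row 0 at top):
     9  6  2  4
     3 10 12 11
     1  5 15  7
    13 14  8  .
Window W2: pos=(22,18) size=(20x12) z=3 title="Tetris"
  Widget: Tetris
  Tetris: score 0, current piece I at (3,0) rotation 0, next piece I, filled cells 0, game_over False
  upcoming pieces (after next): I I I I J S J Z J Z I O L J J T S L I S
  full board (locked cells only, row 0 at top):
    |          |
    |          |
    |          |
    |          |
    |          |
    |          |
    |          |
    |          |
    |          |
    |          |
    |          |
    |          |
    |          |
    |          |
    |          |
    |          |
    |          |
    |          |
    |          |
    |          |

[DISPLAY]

                                  
                                  
                                  
                                  
                                  
                 ┏━━━━━━━━━━━━━━━━
━━━━━━━━━━━━━━━━━┃ Tetris         
SlidingPuzzle    ┠────────────────
─────────────────┃                
────┬────┬────┬──┃                
  9 │  6 │  2 │  ┃                
────┼────┼────┼──┃                
  3 │ 10 │ 12 │ 1┃                
────┼────┼────┼──┃                
  1 │  5 │ 15 │  ┃                
────┼────┼────┼──┃                
 13 │ 14 │  8 │  ┗━━━━━━━━━━━━━━━━
────┴────┴────┴────┘    ┃         
oves: 0                 ┃         
                        ┃         
                        ┃         


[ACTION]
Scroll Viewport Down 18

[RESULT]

SlidingPuzzle    ┠────────────────
─────────────────┃                
────┬────┬────┬──┃                
  9 │  6 │  2 │  ┃                
────┼────┼────┼──┃                
  3 │ 10 │ 12 │ 1┃                
────┼────┼────┼──┃                
  1 │  5 │ 15 │  ┃                
────┼────┼────┼──┃                
 13 │ 14 │  8 │  ┗━━━━━━━━━━━━━━━━
────┴────┴────┴────┘    ┃         
oves: 0                 ┃         
                        ┃         
                        ┃         
━━━━━━━━━━━━━━━━━━━━━━━━┛         
at·····██··                       
                                  
━━━━━━━━━━━━━━━━━━━━━━━━━━━━━━━━━━
                                  
                                  
                                  


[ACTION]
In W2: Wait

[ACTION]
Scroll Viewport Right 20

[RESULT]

gPuzzle    ┠──────────────────┨   
───────────┃                  ┃   
───┬────┬──┃                  ┃   
 6 │  2 │  ┃                  ┃   
───┼────┼──┃                  ┃   
10 │ 12 │ 1┃                  ┃   
───┼────┼──┃                  ┃   
 5 │ 15 │  ┃                  ┃   
───┼────┼──┃                  ┃   
14 │  8 │  ┗━━━━━━━━━━━━━━━━━━┛   
───┴────┴────┘    ┃         ┃     
0                 ┃         ┃     
                  ┃         ┃     
                  ┃         ┃     
━━━━━━━━━━━━━━━━━━┛         ┃     
·██··                       ┃     
                            ┃     
━━━━━━━━━━━━━━━━━━━━━━━━━━━━┛     
                                  
                                  
                                  


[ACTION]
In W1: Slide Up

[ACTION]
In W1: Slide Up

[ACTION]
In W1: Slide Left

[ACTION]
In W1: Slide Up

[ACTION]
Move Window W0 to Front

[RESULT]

gPuzzle    ┠──────────────────┨   
───────────┃                  ┃   
───┬────┬──┃                  ┃   
 6 │  2 │  ┃                  ┃   
───┼────┼──┃                  ┃   
10 │ 12 │ 1┃                  ┃   
───┼────┼──┃                  ┃   
━━━━━━━━━━━━━━━━━━━━━━━━━━━━┓ ┃   
encer                       ┃ ┃   
────────────────────────────┨━┛   
45678                       ┃     
·····                       ┃     
███··                       ┃     
···██                       ┃     
·█·██                       ┃     
·██··                       ┃     
                            ┃     
━━━━━━━━━━━━━━━━━━━━━━━━━━━━┛     
                                  
                                  
                                  


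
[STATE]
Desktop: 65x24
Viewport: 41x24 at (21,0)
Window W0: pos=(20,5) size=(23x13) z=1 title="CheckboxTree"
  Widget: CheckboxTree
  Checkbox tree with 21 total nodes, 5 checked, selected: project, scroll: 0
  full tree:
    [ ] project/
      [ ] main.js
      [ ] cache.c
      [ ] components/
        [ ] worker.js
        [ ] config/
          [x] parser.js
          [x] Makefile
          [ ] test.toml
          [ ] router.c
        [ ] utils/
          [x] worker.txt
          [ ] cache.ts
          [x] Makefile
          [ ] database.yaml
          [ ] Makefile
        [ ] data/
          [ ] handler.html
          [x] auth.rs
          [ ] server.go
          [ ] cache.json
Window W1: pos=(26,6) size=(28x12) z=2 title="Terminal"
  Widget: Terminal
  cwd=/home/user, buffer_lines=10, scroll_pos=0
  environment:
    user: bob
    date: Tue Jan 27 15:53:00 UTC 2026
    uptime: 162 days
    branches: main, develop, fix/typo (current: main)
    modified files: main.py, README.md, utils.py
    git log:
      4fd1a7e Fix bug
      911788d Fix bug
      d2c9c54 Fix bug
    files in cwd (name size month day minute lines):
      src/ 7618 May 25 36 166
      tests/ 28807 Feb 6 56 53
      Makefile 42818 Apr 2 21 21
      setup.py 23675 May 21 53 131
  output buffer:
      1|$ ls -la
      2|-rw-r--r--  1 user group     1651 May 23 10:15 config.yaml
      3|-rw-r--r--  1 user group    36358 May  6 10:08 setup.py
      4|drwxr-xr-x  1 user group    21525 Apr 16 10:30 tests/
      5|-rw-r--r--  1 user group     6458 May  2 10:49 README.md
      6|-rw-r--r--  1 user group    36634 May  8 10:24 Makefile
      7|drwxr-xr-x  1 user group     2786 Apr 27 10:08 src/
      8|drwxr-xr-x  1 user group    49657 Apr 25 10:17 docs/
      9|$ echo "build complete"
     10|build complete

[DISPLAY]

                                         
                                         
                                         
                                         
                                         
━━━━━━━━━━━━━━━━━━━━━┓                   
 Chec┏━━━━━━━━━━━━━━━━━━━━━━━━━━┓        
─────┃ Terminal                 ┃        
>[-] ┠──────────────────────────┨        
   [ ┃$ ls -la                  ┃        
   [ ┃-rw-r--r--  1 user group  ┃        
   [-┃-rw-r--r--  1 user group  ┃        
     ┃drwxr-xr-x  1 user group  ┃        
     ┃-rw-r--r--  1 user group  ┃        
     ┃-rw-r--r--  1 user group  ┃        
     ┃drwxr-xr-x  1 user group  ┃        
     ┃drwxr-xr-x  1 user group  ┃        
━━━━━┗━━━━━━━━━━━━━━━━━━━━━━━━━━┛        
                                         
                                         
                                         
                                         
                                         
                                         


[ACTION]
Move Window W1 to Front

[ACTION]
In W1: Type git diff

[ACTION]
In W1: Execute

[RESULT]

                                         
                                         
                                         
                                         
                                         
━━━━━━━━━━━━━━━━━━━━━┓                   
 Chec┏━━━━━━━━━━━━━━━━━━━━━━━━━━┓        
─────┃ Terminal                 ┃        
>[-] ┠──────────────────────────┨        
   [ ┃$ git diff                ┃        
   [ ┃diff --git a/main.py b/mai┃        
   [-┃--- a/main.py             ┃        
     ┃+++ b/main.py             ┃        
     ┃@@ -1,3 +1,4 @@           ┃        
     ┃+# updated                ┃        
     ┃ import sys               ┃        
     ┃$ █                       ┃        
━━━━━┗━━━━━━━━━━━━━━━━━━━━━━━━━━┛        
                                         
                                         
                                         
                                         
                                         
                                         


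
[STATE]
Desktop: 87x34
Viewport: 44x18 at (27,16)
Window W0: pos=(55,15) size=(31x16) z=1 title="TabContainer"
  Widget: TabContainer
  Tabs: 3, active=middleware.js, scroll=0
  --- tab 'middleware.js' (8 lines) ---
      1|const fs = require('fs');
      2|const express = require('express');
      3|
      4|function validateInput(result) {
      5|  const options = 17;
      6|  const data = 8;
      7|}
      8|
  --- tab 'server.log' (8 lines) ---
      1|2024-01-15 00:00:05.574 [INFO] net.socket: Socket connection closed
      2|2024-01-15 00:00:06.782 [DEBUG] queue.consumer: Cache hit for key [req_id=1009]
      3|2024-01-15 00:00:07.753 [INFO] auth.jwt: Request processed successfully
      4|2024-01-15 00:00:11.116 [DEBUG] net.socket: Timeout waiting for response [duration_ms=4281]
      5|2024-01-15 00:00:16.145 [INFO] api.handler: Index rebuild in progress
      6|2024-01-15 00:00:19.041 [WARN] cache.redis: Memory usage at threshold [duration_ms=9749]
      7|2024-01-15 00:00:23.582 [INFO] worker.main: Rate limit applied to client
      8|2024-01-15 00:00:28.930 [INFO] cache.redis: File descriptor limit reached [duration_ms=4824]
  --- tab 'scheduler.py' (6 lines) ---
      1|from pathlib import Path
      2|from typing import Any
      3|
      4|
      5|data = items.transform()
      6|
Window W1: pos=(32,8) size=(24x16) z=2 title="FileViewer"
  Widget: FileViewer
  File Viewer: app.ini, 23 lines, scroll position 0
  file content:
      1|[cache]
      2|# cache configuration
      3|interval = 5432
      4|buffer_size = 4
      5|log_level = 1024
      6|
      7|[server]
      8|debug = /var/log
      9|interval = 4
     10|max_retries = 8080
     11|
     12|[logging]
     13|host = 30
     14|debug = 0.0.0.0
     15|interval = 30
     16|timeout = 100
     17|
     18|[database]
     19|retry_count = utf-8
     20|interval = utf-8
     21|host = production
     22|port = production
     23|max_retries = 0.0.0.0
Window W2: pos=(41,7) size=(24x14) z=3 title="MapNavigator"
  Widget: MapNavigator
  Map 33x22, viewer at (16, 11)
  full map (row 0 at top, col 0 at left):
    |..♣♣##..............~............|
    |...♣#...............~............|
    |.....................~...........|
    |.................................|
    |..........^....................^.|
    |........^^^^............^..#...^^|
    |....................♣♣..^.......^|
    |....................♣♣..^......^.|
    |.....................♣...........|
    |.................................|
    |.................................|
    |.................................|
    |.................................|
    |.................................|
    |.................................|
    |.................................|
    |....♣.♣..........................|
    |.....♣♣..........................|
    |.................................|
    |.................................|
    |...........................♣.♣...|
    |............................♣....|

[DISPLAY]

     ┃        ┃......................┃iner  
     ┃[server]┃......................┃──────
     ┃debug = ┃......................┃re.js]
     ┃interval┃......................┃──────
     ┃max_retr┗━━━━━━━━━━━━━━━━━━━━━━┛= requ
     ┃                     ░┃const express =
     ┃[logging]            ▼┃               
     ┗━━━━━━━━━━━━━━━━━━━━━━┛function valida
                            ┃  const options
                            ┃  const data = 
                            ┃}              
                            ┃               
                            ┃               
                            ┃               
                            ┗━━━━━━━━━━━━━━━
                                            
                                            
                                            


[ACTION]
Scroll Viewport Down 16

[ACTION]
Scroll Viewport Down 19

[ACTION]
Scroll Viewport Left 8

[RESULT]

             ┃        ┃.....................
             ┃[server]┃.....................
             ┃debug = ┃.....................
             ┃interval┃.....................
             ┃max_retr┗━━━━━━━━━━━━━━━━━━━━━
             ┃                     ░┃const e
             ┃[logging]            ▼┃       
             ┗━━━━━━━━━━━━━━━━━━━━━━┛functio
                                    ┃  const
                                    ┃  const
                                    ┃}      
                                    ┃       
                                    ┃       
                                    ┃       
                                    ┗━━━━━━━
                                            
                                            
                                            


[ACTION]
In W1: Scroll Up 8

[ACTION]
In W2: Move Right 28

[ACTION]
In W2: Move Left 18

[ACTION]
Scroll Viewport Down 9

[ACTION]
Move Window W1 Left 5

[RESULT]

        ┃             ┃.....................
        ┃[server]     ┃.....................
        ┃debug = /var/┃.....................
        ┃interval = 4 ┃.....................
        ┃max_retries =┗━━━━━━━━━━━━━━━━━━━━━
        ┃                     ░┃    ┃const e
        ┃[logging]            ▼┃    ┃       
        ┗━━━━━━━━━━━━━━━━━━━━━━┛    ┃functio
                                    ┃  const
                                    ┃  const
                                    ┃}      
                                    ┃       
                                    ┃       
                                    ┃       
                                    ┗━━━━━━━
                                            
                                            
                                            
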